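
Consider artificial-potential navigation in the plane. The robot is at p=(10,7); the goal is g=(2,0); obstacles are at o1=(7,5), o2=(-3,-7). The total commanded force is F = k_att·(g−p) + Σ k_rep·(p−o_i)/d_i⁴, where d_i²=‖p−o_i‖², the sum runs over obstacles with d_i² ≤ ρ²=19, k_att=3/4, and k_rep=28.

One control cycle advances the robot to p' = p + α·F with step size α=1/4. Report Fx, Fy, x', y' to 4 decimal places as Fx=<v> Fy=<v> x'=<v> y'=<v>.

Fx=-5.5030 Fy=-4.9186 x'=8.6243 y'=5.7703

F_att = 3/4·(g−p) = 3/4·(-8,-7) = (-6.0000,-5.2500)
o1: d²=13 ≤ ρ²=19; F_rep = 28·(3,2)/13² = (0.4970,0.3314)
o2: d²=365 > ρ²=19 → inactive
F = F_att + ΣF_rep = (-5.5030,-4.9186)
p' = p + 1/4·F = (8.6243,5.7703)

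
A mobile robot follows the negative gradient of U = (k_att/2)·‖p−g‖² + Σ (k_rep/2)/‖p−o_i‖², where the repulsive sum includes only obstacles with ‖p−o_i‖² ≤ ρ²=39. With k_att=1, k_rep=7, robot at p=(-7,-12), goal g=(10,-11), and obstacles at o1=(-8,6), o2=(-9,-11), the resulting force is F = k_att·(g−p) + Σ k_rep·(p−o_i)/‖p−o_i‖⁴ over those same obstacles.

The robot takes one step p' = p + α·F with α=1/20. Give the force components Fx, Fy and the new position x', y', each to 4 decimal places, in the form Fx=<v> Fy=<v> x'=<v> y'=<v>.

Fx=17.5600 Fy=0.7200 x'=-6.1220 y'=-11.9640

F_att = 1·(g−p) = 1·(17,1) = (17.0000,1.0000)
o1: d²=325 > ρ²=39 → inactive
o2: d²=5 ≤ ρ²=39; F_rep = 7·(2,-1)/5² = (0.5600,-0.2800)
F = F_att + ΣF_rep = (17.5600,0.7200)
p' = p + 1/20·F = (-6.1220,-11.9640)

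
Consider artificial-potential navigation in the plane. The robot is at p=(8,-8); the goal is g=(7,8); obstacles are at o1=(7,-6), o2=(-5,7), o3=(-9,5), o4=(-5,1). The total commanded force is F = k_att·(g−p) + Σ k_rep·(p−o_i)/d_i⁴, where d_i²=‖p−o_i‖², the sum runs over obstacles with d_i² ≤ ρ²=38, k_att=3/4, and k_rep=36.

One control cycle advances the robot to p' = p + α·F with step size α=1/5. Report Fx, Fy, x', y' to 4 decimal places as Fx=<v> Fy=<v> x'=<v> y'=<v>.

F_att = 3/4·(g−p) = 3/4·(-1,16) = (-0.7500,12.0000)
o1: d²=5 ≤ ρ²=38; F_rep = 36·(1,-2)/5² = (1.4400,-2.8800)
o2: d²=394 > ρ²=38 → inactive
o3: d²=458 > ρ²=38 → inactive
o4: d²=250 > ρ²=38 → inactive
F = F_att + ΣF_rep = (0.6900,9.1200)
p' = p + 1/5·F = (8.1380,-6.1760)

Fx=0.6900 Fy=9.1200 x'=8.1380 y'=-6.1760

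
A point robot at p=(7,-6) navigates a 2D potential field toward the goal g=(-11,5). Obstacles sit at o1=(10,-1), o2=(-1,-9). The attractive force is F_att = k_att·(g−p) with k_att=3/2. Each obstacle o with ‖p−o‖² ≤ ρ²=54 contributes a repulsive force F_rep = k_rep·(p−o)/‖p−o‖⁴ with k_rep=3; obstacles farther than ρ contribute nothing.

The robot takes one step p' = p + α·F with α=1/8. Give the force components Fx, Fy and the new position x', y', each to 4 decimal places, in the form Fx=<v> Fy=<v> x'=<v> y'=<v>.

Fx=-27.0078 Fy=16.4870 x'=3.6240 y'=-3.9391

F_att = 3/2·(g−p) = 3/2·(-18,11) = (-27.0000,16.5000)
o1: d²=34 ≤ ρ²=54; F_rep = 3·(-3,-5)/34² = (-0.0078,-0.0130)
o2: d²=73 > ρ²=54 → inactive
F = F_att + ΣF_rep = (-27.0078,16.4870)
p' = p + 1/8·F = (3.6240,-3.9391)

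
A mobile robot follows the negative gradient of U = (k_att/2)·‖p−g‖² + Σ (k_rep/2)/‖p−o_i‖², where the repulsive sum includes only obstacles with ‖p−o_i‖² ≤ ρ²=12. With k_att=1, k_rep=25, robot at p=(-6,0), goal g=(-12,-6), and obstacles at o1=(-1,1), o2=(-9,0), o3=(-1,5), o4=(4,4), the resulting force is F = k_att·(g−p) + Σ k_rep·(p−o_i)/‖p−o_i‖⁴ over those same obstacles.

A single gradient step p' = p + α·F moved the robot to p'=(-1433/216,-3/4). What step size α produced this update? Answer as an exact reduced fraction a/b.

F_att = 1·(g−p) = 1·(-6,-6) = (-6.0000,-6.0000)
o1: d²=26 > ρ²=12 → inactive
o2: d²=9 ≤ ρ²=12; F_rep = 25·(3,0)/9² = (0.9259,0.0000)
o3: d²=50 > ρ²=12 → inactive
o4: d²=116 > ρ²=12 → inactive
F = F_att + ΣF_rep = (-5.0741,-6.0000)
Δp = p'−p = (-0.6343,-0.7500); α = Δx/Fx = (-137/216) / (-137/27) = 1/8
check: Δy/Fy = (-3/4) / (-6) = 1/8 ✓

α = 1/8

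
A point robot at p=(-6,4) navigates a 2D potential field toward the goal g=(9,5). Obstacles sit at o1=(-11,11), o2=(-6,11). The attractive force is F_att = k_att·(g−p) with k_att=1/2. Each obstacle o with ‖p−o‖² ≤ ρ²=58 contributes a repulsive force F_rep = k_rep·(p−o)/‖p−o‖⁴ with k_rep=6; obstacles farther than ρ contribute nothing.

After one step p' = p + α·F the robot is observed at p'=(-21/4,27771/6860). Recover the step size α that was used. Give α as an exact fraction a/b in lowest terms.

F_att = 1/2·(g−p) = 1/2·(15,1) = (7.5000,0.5000)
o1: d²=74 > ρ²=58 → inactive
o2: d²=49 ≤ ρ²=58; F_rep = 6·(0,-7)/49² = (0.0000,-0.0175)
F = F_att + ΣF_rep = (7.5000,0.4825)
Δp = p'−p = (0.7500,0.0483); α = Δx/Fx = (3/4) / (15/2) = 1/10
check: Δy/Fy = (331/6860) / (331/686) = 1/10 ✓

α = 1/10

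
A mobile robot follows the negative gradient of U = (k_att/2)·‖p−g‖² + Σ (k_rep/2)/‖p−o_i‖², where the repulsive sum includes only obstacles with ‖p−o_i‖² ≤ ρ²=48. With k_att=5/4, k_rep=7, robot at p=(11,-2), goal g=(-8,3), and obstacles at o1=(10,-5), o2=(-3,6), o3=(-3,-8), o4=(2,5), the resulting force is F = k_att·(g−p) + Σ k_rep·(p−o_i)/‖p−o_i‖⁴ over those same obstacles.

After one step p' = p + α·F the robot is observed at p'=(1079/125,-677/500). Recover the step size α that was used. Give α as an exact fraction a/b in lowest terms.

α = 1/10

F_att = 5/4·(g−p) = 5/4·(-19,5) = (-23.7500,6.2500)
o1: d²=10 ≤ ρ²=48; F_rep = 7·(1,3)/10² = (0.0700,0.2100)
o2: d²=260 > ρ²=48 → inactive
o3: d²=232 > ρ²=48 → inactive
o4: d²=130 > ρ²=48 → inactive
F = F_att + ΣF_rep = (-23.6800,6.4600)
Δp = p'−p = (-2.3680,0.6460); α = Δx/Fx = (-296/125) / (-592/25) = 1/10
check: Δy/Fy = (323/500) / (323/50) = 1/10 ✓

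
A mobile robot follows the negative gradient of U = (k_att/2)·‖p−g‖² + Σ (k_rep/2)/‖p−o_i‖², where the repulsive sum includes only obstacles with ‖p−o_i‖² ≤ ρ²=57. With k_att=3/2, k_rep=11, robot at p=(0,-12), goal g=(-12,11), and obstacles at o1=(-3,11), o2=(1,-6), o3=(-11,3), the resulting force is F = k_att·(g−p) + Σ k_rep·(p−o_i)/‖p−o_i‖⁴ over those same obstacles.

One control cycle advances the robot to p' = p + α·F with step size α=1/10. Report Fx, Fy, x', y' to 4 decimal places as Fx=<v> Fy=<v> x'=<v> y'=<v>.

F_att = 3/2·(g−p) = 3/2·(-12,23) = (-18.0000,34.5000)
o1: d²=538 > ρ²=57 → inactive
o2: d²=37 ≤ ρ²=57; F_rep = 11·(-1,-6)/37² = (-0.0080,-0.0482)
o3: d²=346 > ρ²=57 → inactive
F = F_att + ΣF_rep = (-18.0080,34.4518)
p' = p + 1/10·F = (-1.8008,-8.5548)

Fx=-18.0080 Fy=34.4518 x'=-1.8008 y'=-8.5548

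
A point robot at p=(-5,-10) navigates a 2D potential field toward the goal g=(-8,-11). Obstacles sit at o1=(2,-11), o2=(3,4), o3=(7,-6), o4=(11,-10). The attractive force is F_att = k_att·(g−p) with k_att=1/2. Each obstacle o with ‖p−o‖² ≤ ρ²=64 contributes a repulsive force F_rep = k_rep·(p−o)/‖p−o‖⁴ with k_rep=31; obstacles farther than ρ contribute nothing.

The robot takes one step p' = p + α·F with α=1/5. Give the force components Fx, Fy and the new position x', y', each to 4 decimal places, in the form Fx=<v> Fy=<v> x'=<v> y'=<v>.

F_att = 1/2·(g−p) = 1/2·(-3,-1) = (-1.5000,-0.5000)
o1: d²=50 ≤ ρ²=64; F_rep = 31·(-7,1)/50² = (-0.0868,0.0124)
o2: d²=260 > ρ²=64 → inactive
o3: d²=160 > ρ²=64 → inactive
o4: d²=256 > ρ²=64 → inactive
F = F_att + ΣF_rep = (-1.5868,-0.4876)
p' = p + 1/5·F = (-5.3174,-10.0975)

Fx=-1.5868 Fy=-0.4876 x'=-5.3174 y'=-10.0975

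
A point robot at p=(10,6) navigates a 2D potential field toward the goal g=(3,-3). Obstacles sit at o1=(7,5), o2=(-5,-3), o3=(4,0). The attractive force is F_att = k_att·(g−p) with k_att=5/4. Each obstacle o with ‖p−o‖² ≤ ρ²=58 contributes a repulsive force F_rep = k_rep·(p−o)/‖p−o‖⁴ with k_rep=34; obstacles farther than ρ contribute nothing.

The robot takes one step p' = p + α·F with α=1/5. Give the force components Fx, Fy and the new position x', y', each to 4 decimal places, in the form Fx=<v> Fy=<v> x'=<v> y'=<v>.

Fx=-7.7300 Fy=-10.9100 x'=8.4540 y'=3.8180

F_att = 5/4·(g−p) = 5/4·(-7,-9) = (-8.7500,-11.2500)
o1: d²=10 ≤ ρ²=58; F_rep = 34·(3,1)/10² = (1.0200,0.3400)
o2: d²=306 > ρ²=58 → inactive
o3: d²=72 > ρ²=58 → inactive
F = F_att + ΣF_rep = (-7.7300,-10.9100)
p' = p + 1/5·F = (8.4540,3.8180)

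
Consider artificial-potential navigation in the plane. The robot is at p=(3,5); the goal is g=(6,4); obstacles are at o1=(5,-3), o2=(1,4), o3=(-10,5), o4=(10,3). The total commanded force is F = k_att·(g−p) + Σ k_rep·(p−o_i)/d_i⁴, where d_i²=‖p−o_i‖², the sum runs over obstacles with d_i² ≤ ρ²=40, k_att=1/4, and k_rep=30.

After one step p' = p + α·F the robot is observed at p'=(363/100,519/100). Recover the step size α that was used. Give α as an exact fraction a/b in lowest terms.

α = 1/5

F_att = 1/4·(g−p) = 1/4·(3,-1) = (0.7500,-0.2500)
o1: d²=68 > ρ²=40 → inactive
o2: d²=5 ≤ ρ²=40; F_rep = 30·(2,1)/5² = (2.4000,1.2000)
o3: d²=169 > ρ²=40 → inactive
o4: d²=53 > ρ²=40 → inactive
F = F_att + ΣF_rep = (3.1500,0.9500)
Δp = p'−p = (0.6300,0.1900); α = Δx/Fx = (63/100) / (63/20) = 1/5
check: Δy/Fy = (19/100) / (19/20) = 1/5 ✓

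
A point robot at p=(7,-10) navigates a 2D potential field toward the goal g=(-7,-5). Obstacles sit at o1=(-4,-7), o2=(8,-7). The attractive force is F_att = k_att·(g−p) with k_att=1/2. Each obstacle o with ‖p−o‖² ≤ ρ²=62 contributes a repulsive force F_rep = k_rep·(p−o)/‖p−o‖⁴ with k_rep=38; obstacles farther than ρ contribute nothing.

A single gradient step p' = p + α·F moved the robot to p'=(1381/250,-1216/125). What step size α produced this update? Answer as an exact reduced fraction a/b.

F_att = 1/2·(g−p) = 1/2·(-14,5) = (-7.0000,2.5000)
o1: d²=130 > ρ²=62 → inactive
o2: d²=10 ≤ ρ²=62; F_rep = 38·(-1,-3)/10² = (-0.3800,-1.1400)
F = F_att + ΣF_rep = (-7.3800,1.3600)
Δp = p'−p = (-1.4760,0.2720); α = Δx/Fx = (-369/250) / (-369/50) = 1/5
check: Δy/Fy = (34/125) / (34/25) = 1/5 ✓

α = 1/5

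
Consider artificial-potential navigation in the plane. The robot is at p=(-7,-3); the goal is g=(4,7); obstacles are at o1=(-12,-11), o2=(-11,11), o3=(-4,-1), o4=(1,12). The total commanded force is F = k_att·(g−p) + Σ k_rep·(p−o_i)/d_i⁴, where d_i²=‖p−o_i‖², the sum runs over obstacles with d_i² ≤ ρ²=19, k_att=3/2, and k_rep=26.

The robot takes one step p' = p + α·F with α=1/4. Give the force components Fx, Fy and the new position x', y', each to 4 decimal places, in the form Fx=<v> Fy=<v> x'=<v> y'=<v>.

Fx=16.0385 Fy=14.6923 x'=-2.9904 y'=0.6731

F_att = 3/2·(g−p) = 3/2·(11,10) = (16.5000,15.0000)
o1: d²=89 > ρ²=19 → inactive
o2: d²=212 > ρ²=19 → inactive
o3: d²=13 ≤ ρ²=19; F_rep = 26·(-3,-2)/13² = (-0.4615,-0.3077)
o4: d²=289 > ρ²=19 → inactive
F = F_att + ΣF_rep = (16.0385,14.6923)
p' = p + 1/4·F = (-2.9904,0.6731)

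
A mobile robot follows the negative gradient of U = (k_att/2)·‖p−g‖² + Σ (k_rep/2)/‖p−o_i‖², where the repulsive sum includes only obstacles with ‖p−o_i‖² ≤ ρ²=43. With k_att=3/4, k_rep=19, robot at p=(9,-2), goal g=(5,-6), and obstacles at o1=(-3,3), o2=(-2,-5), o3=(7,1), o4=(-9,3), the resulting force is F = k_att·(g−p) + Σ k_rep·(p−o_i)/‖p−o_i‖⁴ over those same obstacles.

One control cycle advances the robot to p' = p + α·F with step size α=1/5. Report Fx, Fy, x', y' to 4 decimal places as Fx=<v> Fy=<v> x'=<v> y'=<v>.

F_att = 3/4·(g−p) = 3/4·(-4,-4) = (-3.0000,-3.0000)
o1: d²=169 > ρ²=43 → inactive
o2: d²=130 > ρ²=43 → inactive
o3: d²=13 ≤ ρ²=43; F_rep = 19·(2,-3)/13² = (0.2249,-0.3373)
o4: d²=349 > ρ²=43 → inactive
F = F_att + ΣF_rep = (-2.7751,-3.3373)
p' = p + 1/5·F = (8.4450,-2.6675)

Fx=-2.7751 Fy=-3.3373 x'=8.4450 y'=-2.6675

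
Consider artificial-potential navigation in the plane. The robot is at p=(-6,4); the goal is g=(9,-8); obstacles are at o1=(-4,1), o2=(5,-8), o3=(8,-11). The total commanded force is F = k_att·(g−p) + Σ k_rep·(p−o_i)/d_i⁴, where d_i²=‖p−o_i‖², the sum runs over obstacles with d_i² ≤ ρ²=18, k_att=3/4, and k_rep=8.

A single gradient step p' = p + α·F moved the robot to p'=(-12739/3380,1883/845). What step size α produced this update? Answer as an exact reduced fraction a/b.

F_att = 3/4·(g−p) = 3/4·(15,-12) = (11.2500,-9.0000)
o1: d²=13 ≤ ρ²=18; F_rep = 8·(-2,3)/13² = (-0.0947,0.1420)
o2: d²=265 > ρ²=18 → inactive
o3: d²=421 > ρ²=18 → inactive
F = F_att + ΣF_rep = (11.1553,-8.8580)
Δp = p'−p = (2.2311,-1.7716); α = Δx/Fx = (7541/3380) / (7541/676) = 1/5
check: Δy/Fy = (-1497/845) / (-1497/169) = 1/5 ✓

α = 1/5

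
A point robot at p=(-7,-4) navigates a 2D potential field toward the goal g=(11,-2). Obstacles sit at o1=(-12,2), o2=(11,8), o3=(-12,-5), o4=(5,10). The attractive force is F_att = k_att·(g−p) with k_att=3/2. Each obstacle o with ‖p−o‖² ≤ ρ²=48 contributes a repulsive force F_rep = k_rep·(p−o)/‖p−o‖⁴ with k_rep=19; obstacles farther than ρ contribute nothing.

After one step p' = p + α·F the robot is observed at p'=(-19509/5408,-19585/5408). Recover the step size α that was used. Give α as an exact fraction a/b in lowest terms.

F_att = 3/2·(g−p) = 3/2·(18,2) = (27.0000,3.0000)
o1: d²=61 > ρ²=48 → inactive
o2: d²=468 > ρ²=48 → inactive
o3: d²=26 ≤ ρ²=48; F_rep = 19·(5,1)/26² = (0.1405,0.0281)
o4: d²=340 > ρ²=48 → inactive
F = F_att + ΣF_rep = (27.1405,3.0281)
Δp = p'−p = (3.3926,0.3785); α = Δx/Fx = (18347/5408) / (18347/676) = 1/8
check: Δy/Fy = (2047/5408) / (2047/676) = 1/8 ✓

α = 1/8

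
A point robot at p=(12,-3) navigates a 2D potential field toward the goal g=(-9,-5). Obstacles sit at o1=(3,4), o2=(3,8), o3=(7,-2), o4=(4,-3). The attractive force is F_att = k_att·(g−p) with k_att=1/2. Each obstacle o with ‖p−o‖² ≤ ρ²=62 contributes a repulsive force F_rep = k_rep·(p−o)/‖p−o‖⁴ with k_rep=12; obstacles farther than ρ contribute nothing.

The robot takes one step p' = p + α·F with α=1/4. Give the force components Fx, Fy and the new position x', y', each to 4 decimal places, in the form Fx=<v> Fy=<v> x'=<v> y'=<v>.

F_att = 1/2·(g−p) = 1/2·(-21,-2) = (-10.5000,-1.0000)
o1: d²=130 > ρ²=62 → inactive
o2: d²=202 > ρ²=62 → inactive
o3: d²=26 ≤ ρ²=62; F_rep = 12·(5,-1)/26² = (0.0888,-0.0178)
o4: d²=64 > ρ²=62 → inactive
F = F_att + ΣF_rep = (-10.4112,-1.0178)
p' = p + 1/4·F = (9.3972,-3.2544)

Fx=-10.4112 Fy=-1.0178 x'=9.3972 y'=-3.2544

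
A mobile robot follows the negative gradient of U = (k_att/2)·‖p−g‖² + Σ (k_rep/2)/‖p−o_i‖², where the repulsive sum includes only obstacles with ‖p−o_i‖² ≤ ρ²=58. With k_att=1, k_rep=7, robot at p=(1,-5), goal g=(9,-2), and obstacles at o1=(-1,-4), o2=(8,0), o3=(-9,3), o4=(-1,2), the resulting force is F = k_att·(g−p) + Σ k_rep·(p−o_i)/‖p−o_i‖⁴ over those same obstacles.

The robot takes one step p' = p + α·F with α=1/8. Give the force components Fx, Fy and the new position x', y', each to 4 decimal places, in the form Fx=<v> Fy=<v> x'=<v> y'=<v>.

F_att = 1·(g−p) = 1·(8,3) = (8.0000,3.0000)
o1: d²=5 ≤ ρ²=58; F_rep = 7·(2,-1)/5² = (0.5600,-0.2800)
o2: d²=74 > ρ²=58 → inactive
o3: d²=164 > ρ²=58 → inactive
o4: d²=53 ≤ ρ²=58; F_rep = 7·(2,-7)/53² = (0.0050,-0.0174)
F = F_att + ΣF_rep = (8.5650,2.7026)
p' = p + 1/8·F = (2.0706,-4.6622)

Fx=8.5650 Fy=2.7026 x'=2.0706 y'=-4.6622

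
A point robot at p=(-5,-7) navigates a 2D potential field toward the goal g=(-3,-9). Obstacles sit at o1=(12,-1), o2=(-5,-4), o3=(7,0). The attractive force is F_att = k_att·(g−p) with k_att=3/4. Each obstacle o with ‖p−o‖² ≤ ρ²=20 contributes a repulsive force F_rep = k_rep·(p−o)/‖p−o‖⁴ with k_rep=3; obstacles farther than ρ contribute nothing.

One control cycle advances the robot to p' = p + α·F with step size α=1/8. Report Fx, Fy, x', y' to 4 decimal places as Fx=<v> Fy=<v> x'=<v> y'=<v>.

Fx=1.5000 Fy=-1.6111 x'=-4.8125 y'=-7.2014

F_att = 3/4·(g−p) = 3/4·(2,-2) = (1.5000,-1.5000)
o1: d²=325 > ρ²=20 → inactive
o2: d²=9 ≤ ρ²=20; F_rep = 3·(0,-3)/9² = (0.0000,-0.1111)
o3: d²=193 > ρ²=20 → inactive
F = F_att + ΣF_rep = (1.5000,-1.6111)
p' = p + 1/8·F = (-4.8125,-7.2014)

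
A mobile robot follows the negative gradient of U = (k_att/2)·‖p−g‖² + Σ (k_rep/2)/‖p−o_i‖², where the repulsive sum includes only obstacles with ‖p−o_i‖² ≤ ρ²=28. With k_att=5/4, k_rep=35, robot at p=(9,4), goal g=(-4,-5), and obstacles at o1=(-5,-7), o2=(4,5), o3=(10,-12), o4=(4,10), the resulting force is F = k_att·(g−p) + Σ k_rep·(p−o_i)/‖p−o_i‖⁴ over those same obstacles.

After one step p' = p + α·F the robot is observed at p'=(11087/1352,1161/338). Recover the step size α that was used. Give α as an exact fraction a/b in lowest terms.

F_att = 5/4·(g−p) = 5/4·(-13,-9) = (-16.2500,-11.2500)
o1: d²=317 > ρ²=28 → inactive
o2: d²=26 ≤ ρ²=28; F_rep = 35·(5,-1)/26² = (0.2589,-0.0518)
o3: d²=257 > ρ²=28 → inactive
o4: d²=61 > ρ²=28 → inactive
F = F_att + ΣF_rep = (-15.9911,-11.3018)
Δp = p'−p = (-0.7996,-0.5651); α = Δx/Fx = (-1081/1352) / (-5405/338) = 1/20
check: Δy/Fy = (-191/338) / (-1910/169) = 1/20 ✓

α = 1/20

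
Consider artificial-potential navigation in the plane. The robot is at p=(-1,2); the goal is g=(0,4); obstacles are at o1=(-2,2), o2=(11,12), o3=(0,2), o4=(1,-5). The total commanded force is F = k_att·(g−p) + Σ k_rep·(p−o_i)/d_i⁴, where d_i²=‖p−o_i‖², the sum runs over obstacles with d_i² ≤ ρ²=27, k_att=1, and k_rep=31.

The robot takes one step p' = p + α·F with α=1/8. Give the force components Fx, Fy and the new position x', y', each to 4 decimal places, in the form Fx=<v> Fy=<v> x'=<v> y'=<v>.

Fx=1.0000 Fy=2.0000 x'=-0.8750 y'=2.2500

F_att = 1·(g−p) = 1·(1,2) = (1.0000,2.0000)
o1: d²=1 ≤ ρ²=27; F_rep = 31·(1,0)/1² = (31.0000,0.0000)
o2: d²=244 > ρ²=27 → inactive
o3: d²=1 ≤ ρ²=27; F_rep = 31·(-1,0)/1² = (-31.0000,0.0000)
o4: d²=53 > ρ²=27 → inactive
F = F_att + ΣF_rep = (1.0000,2.0000)
p' = p + 1/8·F = (-0.8750,2.2500)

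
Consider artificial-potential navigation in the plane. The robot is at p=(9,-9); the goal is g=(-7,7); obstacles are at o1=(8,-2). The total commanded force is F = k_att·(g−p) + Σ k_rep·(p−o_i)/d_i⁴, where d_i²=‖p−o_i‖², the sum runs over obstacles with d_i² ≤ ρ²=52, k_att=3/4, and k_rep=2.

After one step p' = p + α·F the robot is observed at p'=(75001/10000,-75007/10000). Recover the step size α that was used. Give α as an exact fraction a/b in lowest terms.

α = 1/8

F_att = 3/4·(g−p) = 3/4·(-16,16) = (-12.0000,12.0000)
o1: d²=50 ≤ ρ²=52; F_rep = 2·(1,-7)/50² = (0.0008,-0.0056)
F = F_att + ΣF_rep = (-11.9992,11.9944)
Δp = p'−p = (-1.4999,1.4993); α = Δx/Fx = (-14999/10000) / (-14999/1250) = 1/8
check: Δy/Fy = (14993/10000) / (14993/1250) = 1/8 ✓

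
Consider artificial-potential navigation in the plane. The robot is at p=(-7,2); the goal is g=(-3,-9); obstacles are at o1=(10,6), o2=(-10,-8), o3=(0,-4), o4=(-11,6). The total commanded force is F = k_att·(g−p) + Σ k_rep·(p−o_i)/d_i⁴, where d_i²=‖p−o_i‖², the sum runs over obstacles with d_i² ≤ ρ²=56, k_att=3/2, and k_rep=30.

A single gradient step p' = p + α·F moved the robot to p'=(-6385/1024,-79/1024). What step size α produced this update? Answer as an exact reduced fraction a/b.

F_att = 3/2·(g−p) = 3/2·(4,-11) = (6.0000,-16.5000)
o1: d²=305 > ρ²=56 → inactive
o2: d²=109 > ρ²=56 → inactive
o3: d²=85 > ρ²=56 → inactive
o4: d²=32 ≤ ρ²=56; F_rep = 30·(4,-4)/32² = (0.1172,-0.1172)
F = F_att + ΣF_rep = (6.1172,-16.6172)
Δp = p'−p = (0.7646,-2.0771); α = Δx/Fx = (783/1024) / (783/128) = 1/8
check: Δy/Fy = (-2127/1024) / (-2127/128) = 1/8 ✓

α = 1/8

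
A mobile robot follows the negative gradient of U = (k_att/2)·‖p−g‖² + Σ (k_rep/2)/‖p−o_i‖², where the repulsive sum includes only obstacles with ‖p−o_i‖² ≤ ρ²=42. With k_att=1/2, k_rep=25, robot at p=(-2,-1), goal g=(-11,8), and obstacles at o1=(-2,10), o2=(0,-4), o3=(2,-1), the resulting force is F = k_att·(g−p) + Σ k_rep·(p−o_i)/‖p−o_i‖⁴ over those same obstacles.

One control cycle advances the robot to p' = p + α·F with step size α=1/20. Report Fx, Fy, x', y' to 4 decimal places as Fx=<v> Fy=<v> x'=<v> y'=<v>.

Fx=-5.1865 Fy=4.9438 x'=-2.2593 y'=-0.7528

F_att = 1/2·(g−p) = 1/2·(-9,9) = (-4.5000,4.5000)
o1: d²=121 > ρ²=42 → inactive
o2: d²=13 ≤ ρ²=42; F_rep = 25·(-2,3)/13² = (-0.2959,0.4438)
o3: d²=16 ≤ ρ²=42; F_rep = 25·(-4,0)/16² = (-0.3906,0.0000)
F = F_att + ΣF_rep = (-5.1865,4.9438)
p' = p + 1/20·F = (-2.2593,-0.7528)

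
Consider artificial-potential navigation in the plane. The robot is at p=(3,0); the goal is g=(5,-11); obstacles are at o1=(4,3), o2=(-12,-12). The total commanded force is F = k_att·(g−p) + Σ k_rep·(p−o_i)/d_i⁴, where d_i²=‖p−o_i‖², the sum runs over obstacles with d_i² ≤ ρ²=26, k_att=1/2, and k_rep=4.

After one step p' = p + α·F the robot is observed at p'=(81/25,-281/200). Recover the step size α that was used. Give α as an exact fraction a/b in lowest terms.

F_att = 1/2·(g−p) = 1/2·(2,-11) = (1.0000,-5.5000)
o1: d²=10 ≤ ρ²=26; F_rep = 4·(-1,-3)/10² = (-0.0400,-0.1200)
o2: d²=369 > ρ²=26 → inactive
F = F_att + ΣF_rep = (0.9600,-5.6200)
Δp = p'−p = (0.2400,-1.4050); α = Δx/Fx = (6/25) / (24/25) = 1/4
check: Δy/Fy = (-281/200) / (-281/50) = 1/4 ✓

α = 1/4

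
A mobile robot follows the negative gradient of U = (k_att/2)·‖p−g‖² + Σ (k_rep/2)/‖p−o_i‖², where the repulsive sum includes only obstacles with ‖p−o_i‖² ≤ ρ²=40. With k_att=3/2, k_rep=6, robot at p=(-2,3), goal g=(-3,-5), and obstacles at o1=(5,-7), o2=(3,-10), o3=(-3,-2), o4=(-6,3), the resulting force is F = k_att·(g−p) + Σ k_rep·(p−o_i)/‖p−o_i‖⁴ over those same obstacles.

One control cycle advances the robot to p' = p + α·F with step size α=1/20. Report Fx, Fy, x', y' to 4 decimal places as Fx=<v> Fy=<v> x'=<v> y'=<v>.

F_att = 3/2·(g−p) = 3/2·(-1,-8) = (-1.5000,-12.0000)
o1: d²=149 > ρ²=40 → inactive
o2: d²=194 > ρ²=40 → inactive
o3: d²=26 ≤ ρ²=40; F_rep = 6·(1,5)/26² = (0.0089,0.0444)
o4: d²=16 ≤ ρ²=40; F_rep = 6·(4,0)/16² = (0.0938,0.0000)
F = F_att + ΣF_rep = (-1.3974,-11.9556)
p' = p + 1/20·F = (-2.0699,2.4022)

Fx=-1.3974 Fy=-11.9556 x'=-2.0699 y'=2.4022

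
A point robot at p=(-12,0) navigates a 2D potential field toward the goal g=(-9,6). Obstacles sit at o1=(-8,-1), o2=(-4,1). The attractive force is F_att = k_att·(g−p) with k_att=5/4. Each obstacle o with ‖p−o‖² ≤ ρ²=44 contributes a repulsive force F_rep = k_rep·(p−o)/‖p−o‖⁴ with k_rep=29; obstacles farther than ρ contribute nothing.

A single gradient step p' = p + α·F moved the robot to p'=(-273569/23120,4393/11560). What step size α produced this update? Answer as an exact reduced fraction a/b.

F_att = 5/4·(g−p) = 5/4·(3,6) = (3.7500,7.5000)
o1: d²=17 ≤ ρ²=44; F_rep = 29·(-4,1)/17² = (-0.4014,0.1003)
o2: d²=65 > ρ²=44 → inactive
F = F_att + ΣF_rep = (3.3486,7.6003)
Δp = p'−p = (0.1674,0.3800); α = Δx/Fx = (3871/23120) / (3871/1156) = 1/20
check: Δy/Fy = (4393/11560) / (4393/578) = 1/20 ✓

α = 1/20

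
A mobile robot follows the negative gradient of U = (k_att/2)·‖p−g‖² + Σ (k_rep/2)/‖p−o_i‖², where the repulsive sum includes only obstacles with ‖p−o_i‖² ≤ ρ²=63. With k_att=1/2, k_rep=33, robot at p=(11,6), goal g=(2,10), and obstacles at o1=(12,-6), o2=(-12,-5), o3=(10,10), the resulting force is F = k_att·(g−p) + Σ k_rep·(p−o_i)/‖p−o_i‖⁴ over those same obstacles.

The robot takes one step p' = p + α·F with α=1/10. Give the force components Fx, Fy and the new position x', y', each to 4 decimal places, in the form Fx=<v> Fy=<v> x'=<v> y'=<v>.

F_att = 1/2·(g−p) = 1/2·(-9,4) = (-4.5000,2.0000)
o1: d²=145 > ρ²=63 → inactive
o2: d²=650 > ρ²=63 → inactive
o3: d²=17 ≤ ρ²=63; F_rep = 33·(1,-4)/17² = (0.1142,-0.4567)
F = F_att + ΣF_rep = (-4.3858,1.5433)
p' = p + 1/10·F = (10.5614,6.1543)

Fx=-4.3858 Fy=1.5433 x'=10.5614 y'=6.1543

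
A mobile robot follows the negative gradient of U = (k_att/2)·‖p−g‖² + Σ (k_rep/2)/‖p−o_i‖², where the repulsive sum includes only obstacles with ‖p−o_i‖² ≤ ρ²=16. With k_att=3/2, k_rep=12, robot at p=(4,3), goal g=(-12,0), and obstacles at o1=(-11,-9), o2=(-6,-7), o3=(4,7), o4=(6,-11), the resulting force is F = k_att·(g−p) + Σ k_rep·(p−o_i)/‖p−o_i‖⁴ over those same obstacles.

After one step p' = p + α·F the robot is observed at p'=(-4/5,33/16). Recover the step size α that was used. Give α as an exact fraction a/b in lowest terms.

α = 1/5

F_att = 3/2·(g−p) = 3/2·(-16,-3) = (-24.0000,-4.5000)
o1: d²=369 > ρ²=16 → inactive
o2: d²=200 > ρ²=16 → inactive
o3: d²=16 ≤ ρ²=16; F_rep = 12·(0,-4)/16² = (0.0000,-0.1875)
o4: d²=200 > ρ²=16 → inactive
F = F_att + ΣF_rep = (-24.0000,-4.6875)
Δp = p'−p = (-4.8000,-0.9375); α = Δx/Fx = (-24/5) / (-24) = 1/5
check: Δy/Fy = (-15/16) / (-75/16) = 1/5 ✓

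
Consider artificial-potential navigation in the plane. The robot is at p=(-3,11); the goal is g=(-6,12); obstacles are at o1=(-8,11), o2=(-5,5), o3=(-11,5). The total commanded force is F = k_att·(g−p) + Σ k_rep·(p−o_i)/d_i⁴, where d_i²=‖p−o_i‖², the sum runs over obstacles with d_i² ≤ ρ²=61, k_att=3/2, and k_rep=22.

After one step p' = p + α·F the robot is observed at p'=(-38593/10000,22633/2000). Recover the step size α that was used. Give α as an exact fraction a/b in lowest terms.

α = 1/5

F_att = 3/2·(g−p) = 3/2·(-3,1) = (-4.5000,1.5000)
o1: d²=25 ≤ ρ²=61; F_rep = 22·(5,0)/25² = (0.1760,0.0000)
o2: d²=40 ≤ ρ²=61; F_rep = 22·(2,6)/40² = (0.0275,0.0825)
o3: d²=100 > ρ²=61 → inactive
F = F_att + ΣF_rep = (-4.2965,1.5825)
Δp = p'−p = (-0.8593,0.3165); α = Δx/Fx = (-8593/10000) / (-8593/2000) = 1/5
check: Δy/Fy = (633/2000) / (633/400) = 1/5 ✓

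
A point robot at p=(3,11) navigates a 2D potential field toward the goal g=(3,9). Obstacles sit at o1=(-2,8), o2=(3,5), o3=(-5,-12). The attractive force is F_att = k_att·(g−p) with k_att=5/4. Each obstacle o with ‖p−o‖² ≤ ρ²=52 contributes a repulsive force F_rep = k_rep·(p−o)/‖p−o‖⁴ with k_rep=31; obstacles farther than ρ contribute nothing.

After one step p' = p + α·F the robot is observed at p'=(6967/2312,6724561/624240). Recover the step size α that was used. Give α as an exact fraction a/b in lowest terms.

F_att = 5/4·(g−p) = 5/4·(0,-2) = (0.0000,-2.5000)
o1: d²=34 ≤ ρ²=52; F_rep = 31·(5,3)/34² = (0.1341,0.0804)
o2: d²=36 ≤ ρ²=52; F_rep = 31·(0,6)/36² = (0.0000,0.1435)
o3: d²=593 > ρ²=52 → inactive
F = F_att + ΣF_rep = (0.1341,-2.2760)
Δp = p'−p = (0.0134,-0.2276); α = Δx/Fx = (31/2312) / (155/1156) = 1/10
check: Δy/Fy = (-142079/624240) / (-142079/62424) = 1/10 ✓

α = 1/10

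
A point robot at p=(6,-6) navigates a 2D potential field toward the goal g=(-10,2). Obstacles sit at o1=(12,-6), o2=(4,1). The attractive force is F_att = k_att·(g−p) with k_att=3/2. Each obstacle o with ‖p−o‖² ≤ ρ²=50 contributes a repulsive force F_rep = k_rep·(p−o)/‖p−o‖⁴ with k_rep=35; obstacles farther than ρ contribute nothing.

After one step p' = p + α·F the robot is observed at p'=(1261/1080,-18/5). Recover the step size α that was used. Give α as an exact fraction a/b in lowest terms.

α = 1/5

F_att = 3/2·(g−p) = 3/2·(-16,8) = (-24.0000,12.0000)
o1: d²=36 ≤ ρ²=50; F_rep = 35·(-6,0)/36² = (-0.1620,0.0000)
o2: d²=53 > ρ²=50 → inactive
F = F_att + ΣF_rep = (-24.1620,12.0000)
Δp = p'−p = (-4.8324,2.4000); α = Δx/Fx = (-5219/1080) / (-5219/216) = 1/5
check: Δy/Fy = (12/5) / (12) = 1/5 ✓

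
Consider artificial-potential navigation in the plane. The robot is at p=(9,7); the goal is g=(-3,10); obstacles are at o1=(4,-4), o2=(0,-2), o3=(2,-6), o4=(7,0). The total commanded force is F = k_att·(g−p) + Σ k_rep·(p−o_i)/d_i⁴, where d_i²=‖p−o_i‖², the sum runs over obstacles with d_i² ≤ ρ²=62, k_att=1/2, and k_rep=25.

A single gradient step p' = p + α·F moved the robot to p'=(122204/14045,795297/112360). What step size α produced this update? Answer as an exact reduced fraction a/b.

α = 1/20

F_att = 1/2·(g−p) = 1/2·(-12,3) = (-6.0000,1.5000)
o1: d²=146 > ρ²=62 → inactive
o2: d²=162 > ρ²=62 → inactive
o3: d²=218 > ρ²=62 → inactive
o4: d²=53 ≤ ρ²=62; F_rep = 25·(2,7)/53² = (0.0178,0.0623)
F = F_att + ΣF_rep = (-5.9822,1.5623)
Δp = p'−p = (-0.2991,0.0781); α = Δx/Fx = (-4201/14045) / (-16804/2809) = 1/20
check: Δy/Fy = (8777/112360) / (8777/5618) = 1/20 ✓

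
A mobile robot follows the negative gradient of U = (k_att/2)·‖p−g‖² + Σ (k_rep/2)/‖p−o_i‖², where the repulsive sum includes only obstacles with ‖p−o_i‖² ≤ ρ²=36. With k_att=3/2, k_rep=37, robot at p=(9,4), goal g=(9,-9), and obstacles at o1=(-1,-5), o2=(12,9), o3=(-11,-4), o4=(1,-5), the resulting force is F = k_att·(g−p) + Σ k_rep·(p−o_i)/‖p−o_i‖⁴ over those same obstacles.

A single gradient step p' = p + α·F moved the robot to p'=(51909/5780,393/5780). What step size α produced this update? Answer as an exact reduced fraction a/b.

F_att = 3/2·(g−p) = 3/2·(0,-13) = (0.0000,-19.5000)
o1: d²=181 > ρ²=36 → inactive
o2: d²=34 ≤ ρ²=36; F_rep = 37·(-3,-5)/34² = (-0.0960,-0.1600)
o3: d²=464 > ρ²=36 → inactive
o4: d²=145 > ρ²=36 → inactive
F = F_att + ΣF_rep = (-0.0960,-19.6600)
Δp = p'−p = (-0.0192,-3.9320); α = Δx/Fx = (-111/5780) / (-111/1156) = 1/5
check: Δy/Fy = (-22727/5780) / (-22727/1156) = 1/5 ✓

α = 1/5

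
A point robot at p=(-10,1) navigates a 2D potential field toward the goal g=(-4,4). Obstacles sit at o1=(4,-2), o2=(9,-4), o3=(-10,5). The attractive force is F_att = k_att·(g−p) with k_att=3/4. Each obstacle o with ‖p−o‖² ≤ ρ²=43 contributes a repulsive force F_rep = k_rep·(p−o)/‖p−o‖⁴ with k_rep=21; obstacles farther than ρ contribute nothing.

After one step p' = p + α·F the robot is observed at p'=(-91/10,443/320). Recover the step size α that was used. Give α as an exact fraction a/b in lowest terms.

F_att = 3/4·(g−p) = 3/4·(6,3) = (4.5000,2.2500)
o1: d²=205 > ρ²=43 → inactive
o2: d²=386 > ρ²=43 → inactive
o3: d²=16 ≤ ρ²=43; F_rep = 21·(0,-4)/16² = (0.0000,-0.3281)
F = F_att + ΣF_rep = (4.5000,1.9219)
Δp = p'−p = (0.9000,0.3844); α = Δx/Fx = (9/10) / (9/2) = 1/5
check: Δy/Fy = (123/320) / (123/64) = 1/5 ✓

α = 1/5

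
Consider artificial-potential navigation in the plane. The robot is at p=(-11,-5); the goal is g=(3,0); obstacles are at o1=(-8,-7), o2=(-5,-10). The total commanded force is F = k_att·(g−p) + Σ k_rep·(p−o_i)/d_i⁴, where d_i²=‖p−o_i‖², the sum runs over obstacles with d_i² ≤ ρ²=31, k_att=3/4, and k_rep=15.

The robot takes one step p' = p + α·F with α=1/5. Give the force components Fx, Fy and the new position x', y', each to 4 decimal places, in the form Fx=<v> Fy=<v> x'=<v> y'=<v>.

Fx=10.2337 Fy=3.9275 x'=-8.9533 y'=-4.2145

F_att = 3/4·(g−p) = 3/4·(14,5) = (10.5000,3.7500)
o1: d²=13 ≤ ρ²=31; F_rep = 15·(-3,2)/13² = (-0.2663,0.1775)
o2: d²=61 > ρ²=31 → inactive
F = F_att + ΣF_rep = (10.2337,3.9275)
p' = p + 1/5·F = (-8.9533,-4.2145)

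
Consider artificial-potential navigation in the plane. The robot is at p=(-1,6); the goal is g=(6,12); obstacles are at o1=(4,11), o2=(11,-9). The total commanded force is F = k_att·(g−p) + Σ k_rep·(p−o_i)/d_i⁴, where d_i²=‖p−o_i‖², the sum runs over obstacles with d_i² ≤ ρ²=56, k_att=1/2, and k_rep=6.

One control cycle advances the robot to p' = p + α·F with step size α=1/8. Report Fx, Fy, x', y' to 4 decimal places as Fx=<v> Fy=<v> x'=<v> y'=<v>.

Fx=3.4880 Fy=2.9880 x'=-0.5640 y'=6.3735

F_att = 1/2·(g−p) = 1/2·(7,6) = (3.5000,3.0000)
o1: d²=50 ≤ ρ²=56; F_rep = 6·(-5,-5)/50² = (-0.0120,-0.0120)
o2: d²=369 > ρ²=56 → inactive
F = F_att + ΣF_rep = (3.4880,2.9880)
p' = p + 1/8·F = (-0.5640,6.3735)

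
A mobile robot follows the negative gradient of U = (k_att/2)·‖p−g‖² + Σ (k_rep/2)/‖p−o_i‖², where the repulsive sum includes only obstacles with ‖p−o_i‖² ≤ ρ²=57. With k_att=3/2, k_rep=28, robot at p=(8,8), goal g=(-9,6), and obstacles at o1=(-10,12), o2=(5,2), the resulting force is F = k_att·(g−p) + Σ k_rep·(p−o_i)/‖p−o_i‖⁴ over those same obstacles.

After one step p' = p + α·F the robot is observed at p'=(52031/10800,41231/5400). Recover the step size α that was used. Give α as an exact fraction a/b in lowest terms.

α = 1/8

F_att = 3/2·(g−p) = 3/2·(-17,-2) = (-25.5000,-3.0000)
o1: d²=340 > ρ²=57 → inactive
o2: d²=45 ≤ ρ²=57; F_rep = 28·(3,6)/45² = (0.0415,0.0830)
F = F_att + ΣF_rep = (-25.4585,-2.9170)
Δp = p'−p = (-3.1823,-0.3646); α = Δx/Fx = (-34369/10800) / (-34369/1350) = 1/8
check: Δy/Fy = (-1969/5400) / (-1969/675) = 1/8 ✓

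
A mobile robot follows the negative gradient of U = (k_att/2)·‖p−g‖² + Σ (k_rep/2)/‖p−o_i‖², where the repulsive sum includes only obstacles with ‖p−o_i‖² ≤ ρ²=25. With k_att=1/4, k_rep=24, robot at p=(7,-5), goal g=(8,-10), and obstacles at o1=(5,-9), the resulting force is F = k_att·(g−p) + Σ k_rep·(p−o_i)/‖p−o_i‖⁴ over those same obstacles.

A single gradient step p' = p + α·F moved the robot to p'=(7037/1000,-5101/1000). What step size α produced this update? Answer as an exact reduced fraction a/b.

F_att = 1/4·(g−p) = 1/4·(1,-5) = (0.2500,-1.2500)
o1: d²=20 ≤ ρ²=25; F_rep = 24·(2,4)/20² = (0.1200,0.2400)
F = F_att + ΣF_rep = (0.3700,-1.0100)
Δp = p'−p = (0.0370,-0.1010); α = Δx/Fx = (37/1000) / (37/100) = 1/10
check: Δy/Fy = (-101/1000) / (-101/100) = 1/10 ✓

α = 1/10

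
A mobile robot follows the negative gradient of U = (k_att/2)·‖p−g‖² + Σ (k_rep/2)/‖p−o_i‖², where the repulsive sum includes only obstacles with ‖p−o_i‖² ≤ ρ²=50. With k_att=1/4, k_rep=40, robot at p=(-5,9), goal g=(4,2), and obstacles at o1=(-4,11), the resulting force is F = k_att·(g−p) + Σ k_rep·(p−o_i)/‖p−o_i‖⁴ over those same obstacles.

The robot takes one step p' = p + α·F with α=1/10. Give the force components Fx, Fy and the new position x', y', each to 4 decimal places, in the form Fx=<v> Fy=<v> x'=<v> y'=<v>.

F_att = 1/4·(g−p) = 1/4·(9,-7) = (2.2500,-1.7500)
o1: d²=5 ≤ ρ²=50; F_rep = 40·(-1,-2)/5² = (-1.6000,-3.2000)
F = F_att + ΣF_rep = (0.6500,-4.9500)
p' = p + 1/10·F = (-4.9350,8.5050)

Fx=0.6500 Fy=-4.9500 x'=-4.9350 y'=8.5050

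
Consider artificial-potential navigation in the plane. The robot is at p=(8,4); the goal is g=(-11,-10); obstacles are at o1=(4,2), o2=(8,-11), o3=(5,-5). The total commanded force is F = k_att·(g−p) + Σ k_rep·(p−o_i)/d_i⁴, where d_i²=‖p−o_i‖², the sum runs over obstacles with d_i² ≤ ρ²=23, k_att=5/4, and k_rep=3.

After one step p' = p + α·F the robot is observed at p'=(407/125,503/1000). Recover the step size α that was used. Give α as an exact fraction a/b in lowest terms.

α = 1/5

F_att = 5/4·(g−p) = 5/4·(-19,-14) = (-23.7500,-17.5000)
o1: d²=20 ≤ ρ²=23; F_rep = 3·(4,2)/20² = (0.0300,0.0150)
o2: d²=225 > ρ²=23 → inactive
o3: d²=90 > ρ²=23 → inactive
F = F_att + ΣF_rep = (-23.7200,-17.4850)
Δp = p'−p = (-4.7440,-3.4970); α = Δx/Fx = (-593/125) / (-593/25) = 1/5
check: Δy/Fy = (-3497/1000) / (-3497/200) = 1/5 ✓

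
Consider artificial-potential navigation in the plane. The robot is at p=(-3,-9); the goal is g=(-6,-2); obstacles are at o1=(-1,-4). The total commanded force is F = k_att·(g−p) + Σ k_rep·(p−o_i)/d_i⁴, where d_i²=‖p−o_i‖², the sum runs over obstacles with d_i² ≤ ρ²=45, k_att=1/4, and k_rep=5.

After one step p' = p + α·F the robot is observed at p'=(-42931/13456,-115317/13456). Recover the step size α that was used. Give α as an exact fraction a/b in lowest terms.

α = 1/4

F_att = 1/4·(g−p) = 1/4·(-3,7) = (-0.7500,1.7500)
o1: d²=29 ≤ ρ²=45; F_rep = 5·(-2,-5)/29² = (-0.0119,-0.0297)
F = F_att + ΣF_rep = (-0.7619,1.7203)
Δp = p'−p = (-0.1905,0.4301); α = Δx/Fx = (-2563/13456) / (-2563/3364) = 1/4
check: Δy/Fy = (5787/13456) / (5787/3364) = 1/4 ✓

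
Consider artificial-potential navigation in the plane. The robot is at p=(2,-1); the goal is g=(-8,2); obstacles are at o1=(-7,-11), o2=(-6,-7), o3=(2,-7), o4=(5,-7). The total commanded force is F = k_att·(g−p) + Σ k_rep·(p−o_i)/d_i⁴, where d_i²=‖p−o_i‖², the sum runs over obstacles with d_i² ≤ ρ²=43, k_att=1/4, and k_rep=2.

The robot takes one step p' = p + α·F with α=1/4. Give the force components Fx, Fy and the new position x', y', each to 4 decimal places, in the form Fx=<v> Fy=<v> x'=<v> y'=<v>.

Fx=-2.5000 Fy=0.7593 x'=1.3750 y'=-0.8102

F_att = 1/4·(g−p) = 1/4·(-10,3) = (-2.5000,0.7500)
o1: d²=181 > ρ²=43 → inactive
o2: d²=100 > ρ²=43 → inactive
o3: d²=36 ≤ ρ²=43; F_rep = 2·(0,6)/36² = (0.0000,0.0093)
o4: d²=45 > ρ²=43 → inactive
F = F_att + ΣF_rep = (-2.5000,0.7593)
p' = p + 1/4·F = (1.3750,-0.8102)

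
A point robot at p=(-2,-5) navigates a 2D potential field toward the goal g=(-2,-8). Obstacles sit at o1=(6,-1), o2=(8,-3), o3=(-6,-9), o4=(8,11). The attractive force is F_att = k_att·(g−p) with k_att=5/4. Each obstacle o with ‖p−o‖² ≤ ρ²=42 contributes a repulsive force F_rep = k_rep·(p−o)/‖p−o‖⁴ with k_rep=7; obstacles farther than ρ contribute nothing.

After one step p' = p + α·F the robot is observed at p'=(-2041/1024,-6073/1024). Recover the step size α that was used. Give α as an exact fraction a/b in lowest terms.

α = 1/4

F_att = 5/4·(g−p) = 5/4·(0,-3) = (0.0000,-3.7500)
o1: d²=80 > ρ²=42 → inactive
o2: d²=104 > ρ²=42 → inactive
o3: d²=32 ≤ ρ²=42; F_rep = 7·(4,4)/32² = (0.0273,0.0273)
o4: d²=356 > ρ²=42 → inactive
F = F_att + ΣF_rep = (0.0273,-3.7227)
Δp = p'−p = (0.0068,-0.9307); α = Δx/Fx = (7/1024) / (7/256) = 1/4
check: Δy/Fy = (-953/1024) / (-953/256) = 1/4 ✓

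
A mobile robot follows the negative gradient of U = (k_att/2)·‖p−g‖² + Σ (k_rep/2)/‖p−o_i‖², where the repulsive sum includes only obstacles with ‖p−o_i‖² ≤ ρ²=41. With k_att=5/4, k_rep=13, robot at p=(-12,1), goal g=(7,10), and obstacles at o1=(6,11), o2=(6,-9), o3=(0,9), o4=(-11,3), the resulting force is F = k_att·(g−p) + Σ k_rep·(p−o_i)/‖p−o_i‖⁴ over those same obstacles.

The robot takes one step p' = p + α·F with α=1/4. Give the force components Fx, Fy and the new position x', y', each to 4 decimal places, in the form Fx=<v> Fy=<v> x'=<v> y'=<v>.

F_att = 5/4·(g−p) = 5/4·(19,9) = (23.7500,11.2500)
o1: d²=424 > ρ²=41 → inactive
o2: d²=424 > ρ²=41 → inactive
o3: d²=208 > ρ²=41 → inactive
o4: d²=5 ≤ ρ²=41; F_rep = 13·(-1,-2)/5² = (-0.5200,-1.0400)
F = F_att + ΣF_rep = (23.2300,10.2100)
p' = p + 1/4·F = (-6.1925,3.5525)

Fx=23.2300 Fy=10.2100 x'=-6.1925 y'=3.5525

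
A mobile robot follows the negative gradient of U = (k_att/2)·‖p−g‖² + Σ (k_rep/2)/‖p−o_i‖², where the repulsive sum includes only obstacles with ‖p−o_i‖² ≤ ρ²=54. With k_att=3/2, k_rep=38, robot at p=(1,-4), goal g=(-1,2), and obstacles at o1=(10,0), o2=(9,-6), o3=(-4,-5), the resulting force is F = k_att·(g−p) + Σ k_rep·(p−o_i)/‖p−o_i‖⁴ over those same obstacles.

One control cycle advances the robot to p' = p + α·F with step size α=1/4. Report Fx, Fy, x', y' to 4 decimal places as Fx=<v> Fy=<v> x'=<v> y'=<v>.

Fx=-2.7189 Fy=9.0562 x'=0.3203 y'=-1.7359

F_att = 3/2·(g−p) = 3/2·(-2,6) = (-3.0000,9.0000)
o1: d²=97 > ρ²=54 → inactive
o2: d²=68 > ρ²=54 → inactive
o3: d²=26 ≤ ρ²=54; F_rep = 38·(5,1)/26² = (0.2811,0.0562)
F = F_att + ΣF_rep = (-2.7189,9.0562)
p' = p + 1/4·F = (0.3203,-1.7359)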